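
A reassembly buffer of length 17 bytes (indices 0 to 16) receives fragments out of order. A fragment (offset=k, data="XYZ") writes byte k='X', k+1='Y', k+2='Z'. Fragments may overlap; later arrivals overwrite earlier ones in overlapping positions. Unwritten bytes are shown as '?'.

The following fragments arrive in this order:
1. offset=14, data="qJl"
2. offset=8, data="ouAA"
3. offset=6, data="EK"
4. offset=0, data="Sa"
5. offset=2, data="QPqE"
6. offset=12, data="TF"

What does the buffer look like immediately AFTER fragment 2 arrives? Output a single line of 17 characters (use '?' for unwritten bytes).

Fragment 1: offset=14 data="qJl" -> buffer=??????????????qJl
Fragment 2: offset=8 data="ouAA" -> buffer=????????ouAA??qJl

Answer: ????????ouAA??qJl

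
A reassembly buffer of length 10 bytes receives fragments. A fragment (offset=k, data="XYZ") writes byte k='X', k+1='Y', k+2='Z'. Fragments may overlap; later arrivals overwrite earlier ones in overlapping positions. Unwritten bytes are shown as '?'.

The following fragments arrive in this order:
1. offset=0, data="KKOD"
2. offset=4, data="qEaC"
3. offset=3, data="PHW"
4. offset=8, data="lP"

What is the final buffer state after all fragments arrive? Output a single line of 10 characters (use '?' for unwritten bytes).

Answer: KKOPHWaClP

Derivation:
Fragment 1: offset=0 data="KKOD" -> buffer=KKOD??????
Fragment 2: offset=4 data="qEaC" -> buffer=KKODqEaC??
Fragment 3: offset=3 data="PHW" -> buffer=KKOPHWaC??
Fragment 4: offset=8 data="lP" -> buffer=KKOPHWaClP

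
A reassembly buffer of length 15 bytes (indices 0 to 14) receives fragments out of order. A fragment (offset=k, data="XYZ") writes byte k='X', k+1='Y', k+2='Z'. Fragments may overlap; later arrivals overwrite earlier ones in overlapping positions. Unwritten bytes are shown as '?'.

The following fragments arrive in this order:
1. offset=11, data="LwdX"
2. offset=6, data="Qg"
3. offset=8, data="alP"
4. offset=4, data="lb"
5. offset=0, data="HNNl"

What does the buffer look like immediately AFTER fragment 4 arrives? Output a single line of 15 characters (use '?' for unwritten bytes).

Answer: ????lbQgalPLwdX

Derivation:
Fragment 1: offset=11 data="LwdX" -> buffer=???????????LwdX
Fragment 2: offset=6 data="Qg" -> buffer=??????Qg???LwdX
Fragment 3: offset=8 data="alP" -> buffer=??????QgalPLwdX
Fragment 4: offset=4 data="lb" -> buffer=????lbQgalPLwdX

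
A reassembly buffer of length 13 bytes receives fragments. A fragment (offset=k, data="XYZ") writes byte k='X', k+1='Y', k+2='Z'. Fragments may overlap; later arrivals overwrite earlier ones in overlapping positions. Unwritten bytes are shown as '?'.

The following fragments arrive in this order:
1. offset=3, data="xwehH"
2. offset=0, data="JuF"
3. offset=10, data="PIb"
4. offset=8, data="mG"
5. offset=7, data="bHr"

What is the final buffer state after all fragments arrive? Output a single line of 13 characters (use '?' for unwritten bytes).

Answer: JuFxwehbHrPIb

Derivation:
Fragment 1: offset=3 data="xwehH" -> buffer=???xwehH?????
Fragment 2: offset=0 data="JuF" -> buffer=JuFxwehH?????
Fragment 3: offset=10 data="PIb" -> buffer=JuFxwehH??PIb
Fragment 4: offset=8 data="mG" -> buffer=JuFxwehHmGPIb
Fragment 5: offset=7 data="bHr" -> buffer=JuFxwehbHrPIb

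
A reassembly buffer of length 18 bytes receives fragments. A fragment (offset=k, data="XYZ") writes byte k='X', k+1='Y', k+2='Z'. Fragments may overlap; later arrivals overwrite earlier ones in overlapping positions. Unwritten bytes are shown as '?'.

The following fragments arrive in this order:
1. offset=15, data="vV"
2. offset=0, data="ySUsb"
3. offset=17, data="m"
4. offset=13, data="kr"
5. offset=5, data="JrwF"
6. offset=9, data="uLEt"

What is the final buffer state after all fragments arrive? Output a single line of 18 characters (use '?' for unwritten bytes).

Answer: ySUsbJrwFuLEtkrvVm

Derivation:
Fragment 1: offset=15 data="vV" -> buffer=???????????????vV?
Fragment 2: offset=0 data="ySUsb" -> buffer=ySUsb??????????vV?
Fragment 3: offset=17 data="m" -> buffer=ySUsb??????????vVm
Fragment 4: offset=13 data="kr" -> buffer=ySUsb????????krvVm
Fragment 5: offset=5 data="JrwF" -> buffer=ySUsbJrwF????krvVm
Fragment 6: offset=9 data="uLEt" -> buffer=ySUsbJrwFuLEtkrvVm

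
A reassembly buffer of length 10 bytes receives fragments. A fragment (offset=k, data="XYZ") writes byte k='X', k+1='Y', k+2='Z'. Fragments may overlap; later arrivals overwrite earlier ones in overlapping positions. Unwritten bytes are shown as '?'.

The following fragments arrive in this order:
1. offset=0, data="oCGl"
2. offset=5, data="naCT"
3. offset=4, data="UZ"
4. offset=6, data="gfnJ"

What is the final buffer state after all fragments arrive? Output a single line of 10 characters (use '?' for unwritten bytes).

Fragment 1: offset=0 data="oCGl" -> buffer=oCGl??????
Fragment 2: offset=5 data="naCT" -> buffer=oCGl?naCT?
Fragment 3: offset=4 data="UZ" -> buffer=oCGlUZaCT?
Fragment 4: offset=6 data="gfnJ" -> buffer=oCGlUZgfnJ

Answer: oCGlUZgfnJ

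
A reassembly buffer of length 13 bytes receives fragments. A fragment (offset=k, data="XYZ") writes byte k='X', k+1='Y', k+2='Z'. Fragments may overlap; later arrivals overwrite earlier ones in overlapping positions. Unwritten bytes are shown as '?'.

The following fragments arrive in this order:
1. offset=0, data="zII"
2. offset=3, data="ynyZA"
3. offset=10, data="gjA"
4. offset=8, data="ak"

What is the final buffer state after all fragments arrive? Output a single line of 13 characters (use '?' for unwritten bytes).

Fragment 1: offset=0 data="zII" -> buffer=zII??????????
Fragment 2: offset=3 data="ynyZA" -> buffer=zIIynyZA?????
Fragment 3: offset=10 data="gjA" -> buffer=zIIynyZA??gjA
Fragment 4: offset=8 data="ak" -> buffer=zIIynyZAakgjA

Answer: zIIynyZAakgjA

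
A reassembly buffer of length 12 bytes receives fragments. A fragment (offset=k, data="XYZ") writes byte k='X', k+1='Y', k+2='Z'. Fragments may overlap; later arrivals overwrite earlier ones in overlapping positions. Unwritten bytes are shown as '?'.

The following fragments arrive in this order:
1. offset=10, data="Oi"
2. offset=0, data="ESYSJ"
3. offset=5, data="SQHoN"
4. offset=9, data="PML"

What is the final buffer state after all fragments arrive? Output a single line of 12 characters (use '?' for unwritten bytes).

Answer: ESYSJSQHoPML

Derivation:
Fragment 1: offset=10 data="Oi" -> buffer=??????????Oi
Fragment 2: offset=0 data="ESYSJ" -> buffer=ESYSJ?????Oi
Fragment 3: offset=5 data="SQHoN" -> buffer=ESYSJSQHoNOi
Fragment 4: offset=9 data="PML" -> buffer=ESYSJSQHoPML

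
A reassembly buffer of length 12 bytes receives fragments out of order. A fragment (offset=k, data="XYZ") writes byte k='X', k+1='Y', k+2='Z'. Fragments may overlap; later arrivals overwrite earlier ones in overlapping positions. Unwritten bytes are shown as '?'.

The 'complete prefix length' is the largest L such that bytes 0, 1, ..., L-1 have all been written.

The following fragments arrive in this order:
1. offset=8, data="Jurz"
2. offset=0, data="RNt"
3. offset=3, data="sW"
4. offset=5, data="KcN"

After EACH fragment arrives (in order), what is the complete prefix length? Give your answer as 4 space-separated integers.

Answer: 0 3 5 12

Derivation:
Fragment 1: offset=8 data="Jurz" -> buffer=????????Jurz -> prefix_len=0
Fragment 2: offset=0 data="RNt" -> buffer=RNt?????Jurz -> prefix_len=3
Fragment 3: offset=3 data="sW" -> buffer=RNtsW???Jurz -> prefix_len=5
Fragment 4: offset=5 data="KcN" -> buffer=RNtsWKcNJurz -> prefix_len=12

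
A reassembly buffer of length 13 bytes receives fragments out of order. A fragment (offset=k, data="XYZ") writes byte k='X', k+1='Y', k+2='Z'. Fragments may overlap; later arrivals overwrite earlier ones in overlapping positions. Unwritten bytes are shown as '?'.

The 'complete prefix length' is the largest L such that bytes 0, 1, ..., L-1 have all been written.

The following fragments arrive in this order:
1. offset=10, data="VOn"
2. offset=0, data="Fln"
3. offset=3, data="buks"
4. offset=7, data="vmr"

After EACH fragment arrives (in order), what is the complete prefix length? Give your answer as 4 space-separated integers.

Answer: 0 3 7 13

Derivation:
Fragment 1: offset=10 data="VOn" -> buffer=??????????VOn -> prefix_len=0
Fragment 2: offset=0 data="Fln" -> buffer=Fln???????VOn -> prefix_len=3
Fragment 3: offset=3 data="buks" -> buffer=Flnbuks???VOn -> prefix_len=7
Fragment 4: offset=7 data="vmr" -> buffer=FlnbuksvmrVOn -> prefix_len=13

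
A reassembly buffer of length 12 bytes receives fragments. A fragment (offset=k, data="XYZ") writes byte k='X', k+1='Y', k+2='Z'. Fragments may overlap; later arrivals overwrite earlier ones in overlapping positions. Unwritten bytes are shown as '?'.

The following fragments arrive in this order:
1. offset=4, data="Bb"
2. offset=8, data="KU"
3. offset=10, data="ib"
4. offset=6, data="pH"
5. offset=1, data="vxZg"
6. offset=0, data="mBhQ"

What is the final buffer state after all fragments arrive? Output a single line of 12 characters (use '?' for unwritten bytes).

Fragment 1: offset=4 data="Bb" -> buffer=????Bb??????
Fragment 2: offset=8 data="KU" -> buffer=????Bb??KU??
Fragment 3: offset=10 data="ib" -> buffer=????Bb??KUib
Fragment 4: offset=6 data="pH" -> buffer=????BbpHKUib
Fragment 5: offset=1 data="vxZg" -> buffer=?vxZgbpHKUib
Fragment 6: offset=0 data="mBhQ" -> buffer=mBhQgbpHKUib

Answer: mBhQgbpHKUib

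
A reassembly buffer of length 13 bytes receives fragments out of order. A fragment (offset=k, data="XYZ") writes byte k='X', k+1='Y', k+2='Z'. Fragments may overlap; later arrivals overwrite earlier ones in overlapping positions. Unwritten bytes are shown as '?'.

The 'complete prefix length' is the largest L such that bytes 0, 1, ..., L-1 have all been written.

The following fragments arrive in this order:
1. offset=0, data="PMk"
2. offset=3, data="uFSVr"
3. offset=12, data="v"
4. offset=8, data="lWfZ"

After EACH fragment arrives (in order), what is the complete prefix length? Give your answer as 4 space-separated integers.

Fragment 1: offset=0 data="PMk" -> buffer=PMk?????????? -> prefix_len=3
Fragment 2: offset=3 data="uFSVr" -> buffer=PMkuFSVr????? -> prefix_len=8
Fragment 3: offset=12 data="v" -> buffer=PMkuFSVr????v -> prefix_len=8
Fragment 4: offset=8 data="lWfZ" -> buffer=PMkuFSVrlWfZv -> prefix_len=13

Answer: 3 8 8 13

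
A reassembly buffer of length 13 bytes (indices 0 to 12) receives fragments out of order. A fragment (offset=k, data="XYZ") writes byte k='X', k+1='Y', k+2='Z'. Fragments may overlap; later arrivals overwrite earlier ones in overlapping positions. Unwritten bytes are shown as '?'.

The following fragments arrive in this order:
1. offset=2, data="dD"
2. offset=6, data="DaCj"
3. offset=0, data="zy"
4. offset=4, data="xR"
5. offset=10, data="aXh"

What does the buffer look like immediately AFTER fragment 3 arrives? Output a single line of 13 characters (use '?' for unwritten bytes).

Fragment 1: offset=2 data="dD" -> buffer=??dD?????????
Fragment 2: offset=6 data="DaCj" -> buffer=??dD??DaCj???
Fragment 3: offset=0 data="zy" -> buffer=zydD??DaCj???

Answer: zydD??DaCj???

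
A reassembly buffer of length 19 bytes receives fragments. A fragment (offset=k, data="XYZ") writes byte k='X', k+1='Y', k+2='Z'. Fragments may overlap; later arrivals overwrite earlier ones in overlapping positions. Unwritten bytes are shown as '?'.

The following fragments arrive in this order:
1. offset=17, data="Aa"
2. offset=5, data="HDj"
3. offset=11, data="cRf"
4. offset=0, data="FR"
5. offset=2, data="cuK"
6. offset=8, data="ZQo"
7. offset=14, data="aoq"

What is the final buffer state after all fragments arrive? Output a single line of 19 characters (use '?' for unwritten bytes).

Answer: FRcuKHDjZQocRfaoqAa

Derivation:
Fragment 1: offset=17 data="Aa" -> buffer=?????????????????Aa
Fragment 2: offset=5 data="HDj" -> buffer=?????HDj?????????Aa
Fragment 3: offset=11 data="cRf" -> buffer=?????HDj???cRf???Aa
Fragment 4: offset=0 data="FR" -> buffer=FR???HDj???cRf???Aa
Fragment 5: offset=2 data="cuK" -> buffer=FRcuKHDj???cRf???Aa
Fragment 6: offset=8 data="ZQo" -> buffer=FRcuKHDjZQocRf???Aa
Fragment 7: offset=14 data="aoq" -> buffer=FRcuKHDjZQocRfaoqAa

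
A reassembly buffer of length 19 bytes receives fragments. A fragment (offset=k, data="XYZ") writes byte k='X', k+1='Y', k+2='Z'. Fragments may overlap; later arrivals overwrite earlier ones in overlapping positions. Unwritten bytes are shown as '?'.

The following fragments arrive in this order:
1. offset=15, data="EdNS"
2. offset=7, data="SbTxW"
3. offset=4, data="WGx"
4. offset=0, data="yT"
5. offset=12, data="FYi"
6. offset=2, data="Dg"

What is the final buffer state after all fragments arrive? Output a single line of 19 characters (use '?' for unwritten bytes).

Answer: yTDgWGxSbTxWFYiEdNS

Derivation:
Fragment 1: offset=15 data="EdNS" -> buffer=???????????????EdNS
Fragment 2: offset=7 data="SbTxW" -> buffer=???????SbTxW???EdNS
Fragment 3: offset=4 data="WGx" -> buffer=????WGxSbTxW???EdNS
Fragment 4: offset=0 data="yT" -> buffer=yT??WGxSbTxW???EdNS
Fragment 5: offset=12 data="FYi" -> buffer=yT??WGxSbTxWFYiEdNS
Fragment 6: offset=2 data="Dg" -> buffer=yTDgWGxSbTxWFYiEdNS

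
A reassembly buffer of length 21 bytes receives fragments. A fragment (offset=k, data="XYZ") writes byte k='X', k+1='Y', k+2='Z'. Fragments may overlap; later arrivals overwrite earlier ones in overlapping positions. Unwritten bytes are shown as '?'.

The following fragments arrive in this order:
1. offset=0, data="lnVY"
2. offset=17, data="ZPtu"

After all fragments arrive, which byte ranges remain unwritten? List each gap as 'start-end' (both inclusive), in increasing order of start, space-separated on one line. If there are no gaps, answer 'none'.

Answer: 4-16

Derivation:
Fragment 1: offset=0 len=4
Fragment 2: offset=17 len=4
Gaps: 4-16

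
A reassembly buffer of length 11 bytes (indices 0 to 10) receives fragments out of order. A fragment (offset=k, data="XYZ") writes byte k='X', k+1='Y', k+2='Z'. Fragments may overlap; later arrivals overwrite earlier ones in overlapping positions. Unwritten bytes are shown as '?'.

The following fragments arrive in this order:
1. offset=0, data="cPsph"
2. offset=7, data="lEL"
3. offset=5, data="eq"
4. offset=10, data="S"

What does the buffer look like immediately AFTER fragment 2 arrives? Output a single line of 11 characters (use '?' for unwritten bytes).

Fragment 1: offset=0 data="cPsph" -> buffer=cPsph??????
Fragment 2: offset=7 data="lEL" -> buffer=cPsph??lEL?

Answer: cPsph??lEL?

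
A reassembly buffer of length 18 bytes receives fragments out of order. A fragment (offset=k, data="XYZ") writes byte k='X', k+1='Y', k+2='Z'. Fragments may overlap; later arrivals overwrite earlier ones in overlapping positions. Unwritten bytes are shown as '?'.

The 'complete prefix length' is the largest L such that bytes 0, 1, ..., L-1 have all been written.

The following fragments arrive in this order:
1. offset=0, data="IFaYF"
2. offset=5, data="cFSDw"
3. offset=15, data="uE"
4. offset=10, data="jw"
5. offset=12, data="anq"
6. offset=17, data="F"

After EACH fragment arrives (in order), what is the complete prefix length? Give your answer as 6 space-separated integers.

Fragment 1: offset=0 data="IFaYF" -> buffer=IFaYF????????????? -> prefix_len=5
Fragment 2: offset=5 data="cFSDw" -> buffer=IFaYFcFSDw???????? -> prefix_len=10
Fragment 3: offset=15 data="uE" -> buffer=IFaYFcFSDw?????uE? -> prefix_len=10
Fragment 4: offset=10 data="jw" -> buffer=IFaYFcFSDwjw???uE? -> prefix_len=12
Fragment 5: offset=12 data="anq" -> buffer=IFaYFcFSDwjwanquE? -> prefix_len=17
Fragment 6: offset=17 data="F" -> buffer=IFaYFcFSDwjwanquEF -> prefix_len=18

Answer: 5 10 10 12 17 18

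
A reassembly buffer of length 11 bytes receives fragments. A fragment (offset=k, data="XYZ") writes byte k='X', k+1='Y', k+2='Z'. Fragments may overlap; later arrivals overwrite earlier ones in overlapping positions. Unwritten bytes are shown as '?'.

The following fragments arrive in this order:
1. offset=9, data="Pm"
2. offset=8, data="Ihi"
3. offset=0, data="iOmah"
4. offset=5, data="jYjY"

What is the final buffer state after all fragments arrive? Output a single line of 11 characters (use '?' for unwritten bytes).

Fragment 1: offset=9 data="Pm" -> buffer=?????????Pm
Fragment 2: offset=8 data="Ihi" -> buffer=????????Ihi
Fragment 3: offset=0 data="iOmah" -> buffer=iOmah???Ihi
Fragment 4: offset=5 data="jYjY" -> buffer=iOmahjYjYhi

Answer: iOmahjYjYhi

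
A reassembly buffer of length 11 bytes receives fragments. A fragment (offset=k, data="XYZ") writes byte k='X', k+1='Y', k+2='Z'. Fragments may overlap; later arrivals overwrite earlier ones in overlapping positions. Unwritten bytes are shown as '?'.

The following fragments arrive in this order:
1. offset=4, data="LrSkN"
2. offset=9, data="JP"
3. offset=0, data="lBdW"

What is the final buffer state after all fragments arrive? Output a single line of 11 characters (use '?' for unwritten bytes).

Fragment 1: offset=4 data="LrSkN" -> buffer=????LrSkN??
Fragment 2: offset=9 data="JP" -> buffer=????LrSkNJP
Fragment 3: offset=0 data="lBdW" -> buffer=lBdWLrSkNJP

Answer: lBdWLrSkNJP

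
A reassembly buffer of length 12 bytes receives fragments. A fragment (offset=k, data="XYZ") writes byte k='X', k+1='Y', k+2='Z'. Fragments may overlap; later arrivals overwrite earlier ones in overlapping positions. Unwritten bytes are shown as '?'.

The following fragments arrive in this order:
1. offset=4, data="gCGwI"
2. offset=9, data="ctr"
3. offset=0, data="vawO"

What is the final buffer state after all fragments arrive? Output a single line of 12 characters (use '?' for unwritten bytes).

Answer: vawOgCGwIctr

Derivation:
Fragment 1: offset=4 data="gCGwI" -> buffer=????gCGwI???
Fragment 2: offset=9 data="ctr" -> buffer=????gCGwIctr
Fragment 3: offset=0 data="vawO" -> buffer=vawOgCGwIctr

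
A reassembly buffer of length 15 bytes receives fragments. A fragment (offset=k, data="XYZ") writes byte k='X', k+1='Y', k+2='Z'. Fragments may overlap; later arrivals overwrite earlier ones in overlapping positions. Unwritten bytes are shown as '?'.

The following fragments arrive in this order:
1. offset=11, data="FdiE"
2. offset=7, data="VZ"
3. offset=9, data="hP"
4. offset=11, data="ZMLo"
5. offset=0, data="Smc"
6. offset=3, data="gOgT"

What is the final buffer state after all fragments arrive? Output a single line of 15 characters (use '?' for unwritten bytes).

Answer: SmcgOgTVZhPZMLo

Derivation:
Fragment 1: offset=11 data="FdiE" -> buffer=???????????FdiE
Fragment 2: offset=7 data="VZ" -> buffer=???????VZ??FdiE
Fragment 3: offset=9 data="hP" -> buffer=???????VZhPFdiE
Fragment 4: offset=11 data="ZMLo" -> buffer=???????VZhPZMLo
Fragment 5: offset=0 data="Smc" -> buffer=Smc????VZhPZMLo
Fragment 6: offset=3 data="gOgT" -> buffer=SmcgOgTVZhPZMLo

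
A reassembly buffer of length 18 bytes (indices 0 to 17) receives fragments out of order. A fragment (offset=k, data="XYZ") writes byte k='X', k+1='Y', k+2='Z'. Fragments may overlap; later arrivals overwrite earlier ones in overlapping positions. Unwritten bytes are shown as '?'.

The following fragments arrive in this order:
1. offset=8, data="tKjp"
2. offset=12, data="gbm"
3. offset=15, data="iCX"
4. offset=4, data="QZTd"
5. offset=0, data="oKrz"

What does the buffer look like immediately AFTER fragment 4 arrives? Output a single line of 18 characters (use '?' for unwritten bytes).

Answer: ????QZTdtKjpgbmiCX

Derivation:
Fragment 1: offset=8 data="tKjp" -> buffer=????????tKjp??????
Fragment 2: offset=12 data="gbm" -> buffer=????????tKjpgbm???
Fragment 3: offset=15 data="iCX" -> buffer=????????tKjpgbmiCX
Fragment 4: offset=4 data="QZTd" -> buffer=????QZTdtKjpgbmiCX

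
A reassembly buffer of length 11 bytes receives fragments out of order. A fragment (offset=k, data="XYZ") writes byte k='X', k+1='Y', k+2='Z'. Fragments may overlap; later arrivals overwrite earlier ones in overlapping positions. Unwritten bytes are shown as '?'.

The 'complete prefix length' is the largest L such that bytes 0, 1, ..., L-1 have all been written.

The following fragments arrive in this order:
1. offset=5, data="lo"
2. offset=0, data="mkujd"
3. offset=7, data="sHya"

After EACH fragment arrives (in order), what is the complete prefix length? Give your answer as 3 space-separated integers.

Fragment 1: offset=5 data="lo" -> buffer=?????lo???? -> prefix_len=0
Fragment 2: offset=0 data="mkujd" -> buffer=mkujdlo???? -> prefix_len=7
Fragment 3: offset=7 data="sHya" -> buffer=mkujdlosHya -> prefix_len=11

Answer: 0 7 11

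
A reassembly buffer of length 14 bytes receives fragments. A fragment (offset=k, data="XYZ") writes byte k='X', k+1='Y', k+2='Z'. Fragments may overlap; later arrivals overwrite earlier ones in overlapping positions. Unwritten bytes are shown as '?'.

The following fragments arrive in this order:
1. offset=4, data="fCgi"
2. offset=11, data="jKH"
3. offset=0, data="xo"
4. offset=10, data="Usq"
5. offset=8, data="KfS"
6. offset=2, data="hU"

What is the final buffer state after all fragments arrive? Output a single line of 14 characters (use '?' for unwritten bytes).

Answer: xohUfCgiKfSsqH

Derivation:
Fragment 1: offset=4 data="fCgi" -> buffer=????fCgi??????
Fragment 2: offset=11 data="jKH" -> buffer=????fCgi???jKH
Fragment 3: offset=0 data="xo" -> buffer=xo??fCgi???jKH
Fragment 4: offset=10 data="Usq" -> buffer=xo??fCgi??UsqH
Fragment 5: offset=8 data="KfS" -> buffer=xo??fCgiKfSsqH
Fragment 6: offset=2 data="hU" -> buffer=xohUfCgiKfSsqH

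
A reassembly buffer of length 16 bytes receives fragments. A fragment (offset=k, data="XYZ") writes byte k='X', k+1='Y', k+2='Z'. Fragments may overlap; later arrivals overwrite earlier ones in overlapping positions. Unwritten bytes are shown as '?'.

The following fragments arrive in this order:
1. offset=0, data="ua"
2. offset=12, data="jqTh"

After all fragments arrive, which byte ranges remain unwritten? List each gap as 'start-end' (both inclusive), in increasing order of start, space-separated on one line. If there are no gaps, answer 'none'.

Answer: 2-11

Derivation:
Fragment 1: offset=0 len=2
Fragment 2: offset=12 len=4
Gaps: 2-11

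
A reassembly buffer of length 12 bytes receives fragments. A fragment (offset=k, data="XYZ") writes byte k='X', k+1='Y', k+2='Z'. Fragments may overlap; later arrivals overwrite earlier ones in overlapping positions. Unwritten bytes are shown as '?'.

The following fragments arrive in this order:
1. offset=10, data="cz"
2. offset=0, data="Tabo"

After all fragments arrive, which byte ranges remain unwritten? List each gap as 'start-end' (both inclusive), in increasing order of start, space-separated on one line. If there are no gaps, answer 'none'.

Answer: 4-9

Derivation:
Fragment 1: offset=10 len=2
Fragment 2: offset=0 len=4
Gaps: 4-9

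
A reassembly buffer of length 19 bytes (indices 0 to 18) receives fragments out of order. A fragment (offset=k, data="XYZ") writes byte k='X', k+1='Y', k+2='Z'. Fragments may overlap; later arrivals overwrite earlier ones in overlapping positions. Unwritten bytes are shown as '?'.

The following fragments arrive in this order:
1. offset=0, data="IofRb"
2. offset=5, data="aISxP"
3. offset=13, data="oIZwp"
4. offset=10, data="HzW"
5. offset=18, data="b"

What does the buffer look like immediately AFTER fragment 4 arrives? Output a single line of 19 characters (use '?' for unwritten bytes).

Fragment 1: offset=0 data="IofRb" -> buffer=IofRb??????????????
Fragment 2: offset=5 data="aISxP" -> buffer=IofRbaISxP?????????
Fragment 3: offset=13 data="oIZwp" -> buffer=IofRbaISxP???oIZwp?
Fragment 4: offset=10 data="HzW" -> buffer=IofRbaISxPHzWoIZwp?

Answer: IofRbaISxPHzWoIZwp?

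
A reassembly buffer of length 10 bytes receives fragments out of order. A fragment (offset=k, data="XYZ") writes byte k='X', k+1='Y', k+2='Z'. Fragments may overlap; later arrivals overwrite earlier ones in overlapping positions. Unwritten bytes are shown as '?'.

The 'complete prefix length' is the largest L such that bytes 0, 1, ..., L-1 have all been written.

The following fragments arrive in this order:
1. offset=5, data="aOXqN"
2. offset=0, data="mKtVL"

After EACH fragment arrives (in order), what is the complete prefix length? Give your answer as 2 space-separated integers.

Fragment 1: offset=5 data="aOXqN" -> buffer=?????aOXqN -> prefix_len=0
Fragment 2: offset=0 data="mKtVL" -> buffer=mKtVLaOXqN -> prefix_len=10

Answer: 0 10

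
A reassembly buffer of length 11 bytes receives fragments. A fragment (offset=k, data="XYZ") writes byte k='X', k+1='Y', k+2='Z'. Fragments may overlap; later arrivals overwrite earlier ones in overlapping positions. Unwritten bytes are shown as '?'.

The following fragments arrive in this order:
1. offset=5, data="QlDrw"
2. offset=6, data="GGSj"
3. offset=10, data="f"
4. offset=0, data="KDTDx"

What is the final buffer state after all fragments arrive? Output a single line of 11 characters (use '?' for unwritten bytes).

Answer: KDTDxQGGSjf

Derivation:
Fragment 1: offset=5 data="QlDrw" -> buffer=?????QlDrw?
Fragment 2: offset=6 data="GGSj" -> buffer=?????QGGSj?
Fragment 3: offset=10 data="f" -> buffer=?????QGGSjf
Fragment 4: offset=0 data="KDTDx" -> buffer=KDTDxQGGSjf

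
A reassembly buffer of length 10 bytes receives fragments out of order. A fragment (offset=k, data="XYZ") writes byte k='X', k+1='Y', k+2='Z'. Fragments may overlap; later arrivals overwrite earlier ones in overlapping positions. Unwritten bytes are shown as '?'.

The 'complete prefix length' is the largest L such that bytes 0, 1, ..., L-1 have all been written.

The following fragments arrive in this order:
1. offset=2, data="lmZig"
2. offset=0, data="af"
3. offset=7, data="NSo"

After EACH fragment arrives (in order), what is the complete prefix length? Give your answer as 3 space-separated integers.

Answer: 0 7 10

Derivation:
Fragment 1: offset=2 data="lmZig" -> buffer=??lmZig??? -> prefix_len=0
Fragment 2: offset=0 data="af" -> buffer=aflmZig??? -> prefix_len=7
Fragment 3: offset=7 data="NSo" -> buffer=aflmZigNSo -> prefix_len=10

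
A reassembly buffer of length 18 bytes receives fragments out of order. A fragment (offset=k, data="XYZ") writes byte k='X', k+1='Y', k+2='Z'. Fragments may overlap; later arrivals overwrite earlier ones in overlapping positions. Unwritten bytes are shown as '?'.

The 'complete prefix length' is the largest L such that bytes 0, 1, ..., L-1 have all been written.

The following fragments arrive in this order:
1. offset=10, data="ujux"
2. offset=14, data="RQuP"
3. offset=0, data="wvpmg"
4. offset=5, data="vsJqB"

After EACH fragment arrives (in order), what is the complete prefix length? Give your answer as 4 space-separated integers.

Fragment 1: offset=10 data="ujux" -> buffer=??????????ujux???? -> prefix_len=0
Fragment 2: offset=14 data="RQuP" -> buffer=??????????ujuxRQuP -> prefix_len=0
Fragment 3: offset=0 data="wvpmg" -> buffer=wvpmg?????ujuxRQuP -> prefix_len=5
Fragment 4: offset=5 data="vsJqB" -> buffer=wvpmgvsJqBujuxRQuP -> prefix_len=18

Answer: 0 0 5 18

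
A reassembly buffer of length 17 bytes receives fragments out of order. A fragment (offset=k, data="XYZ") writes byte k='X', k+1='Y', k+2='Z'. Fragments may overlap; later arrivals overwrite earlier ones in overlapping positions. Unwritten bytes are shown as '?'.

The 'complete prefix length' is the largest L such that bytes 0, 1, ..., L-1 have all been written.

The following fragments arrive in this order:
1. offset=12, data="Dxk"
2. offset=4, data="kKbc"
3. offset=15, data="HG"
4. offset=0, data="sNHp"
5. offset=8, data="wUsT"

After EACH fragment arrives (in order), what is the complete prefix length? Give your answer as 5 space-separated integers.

Answer: 0 0 0 8 17

Derivation:
Fragment 1: offset=12 data="Dxk" -> buffer=????????????Dxk?? -> prefix_len=0
Fragment 2: offset=4 data="kKbc" -> buffer=????kKbc????Dxk?? -> prefix_len=0
Fragment 3: offset=15 data="HG" -> buffer=????kKbc????DxkHG -> prefix_len=0
Fragment 4: offset=0 data="sNHp" -> buffer=sNHpkKbc????DxkHG -> prefix_len=8
Fragment 5: offset=8 data="wUsT" -> buffer=sNHpkKbcwUsTDxkHG -> prefix_len=17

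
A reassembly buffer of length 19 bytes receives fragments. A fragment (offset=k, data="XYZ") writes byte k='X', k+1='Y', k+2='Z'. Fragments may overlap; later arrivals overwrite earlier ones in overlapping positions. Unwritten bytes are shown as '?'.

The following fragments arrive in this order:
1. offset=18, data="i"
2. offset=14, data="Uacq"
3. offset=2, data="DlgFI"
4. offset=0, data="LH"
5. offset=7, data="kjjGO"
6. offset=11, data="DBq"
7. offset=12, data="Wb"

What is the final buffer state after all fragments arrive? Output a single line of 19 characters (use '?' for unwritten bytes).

Answer: LHDlgFIkjjGDWbUacqi

Derivation:
Fragment 1: offset=18 data="i" -> buffer=??????????????????i
Fragment 2: offset=14 data="Uacq" -> buffer=??????????????Uacqi
Fragment 3: offset=2 data="DlgFI" -> buffer=??DlgFI???????Uacqi
Fragment 4: offset=0 data="LH" -> buffer=LHDlgFI???????Uacqi
Fragment 5: offset=7 data="kjjGO" -> buffer=LHDlgFIkjjGO??Uacqi
Fragment 6: offset=11 data="DBq" -> buffer=LHDlgFIkjjGDBqUacqi
Fragment 7: offset=12 data="Wb" -> buffer=LHDlgFIkjjGDWbUacqi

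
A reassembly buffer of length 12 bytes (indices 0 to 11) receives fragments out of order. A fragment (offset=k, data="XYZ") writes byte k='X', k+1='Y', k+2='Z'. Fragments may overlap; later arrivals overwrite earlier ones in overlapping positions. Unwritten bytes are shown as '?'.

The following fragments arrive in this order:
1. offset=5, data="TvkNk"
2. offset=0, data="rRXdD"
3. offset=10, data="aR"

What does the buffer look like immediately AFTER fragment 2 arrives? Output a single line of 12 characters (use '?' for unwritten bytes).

Fragment 1: offset=5 data="TvkNk" -> buffer=?????TvkNk??
Fragment 2: offset=0 data="rRXdD" -> buffer=rRXdDTvkNk??

Answer: rRXdDTvkNk??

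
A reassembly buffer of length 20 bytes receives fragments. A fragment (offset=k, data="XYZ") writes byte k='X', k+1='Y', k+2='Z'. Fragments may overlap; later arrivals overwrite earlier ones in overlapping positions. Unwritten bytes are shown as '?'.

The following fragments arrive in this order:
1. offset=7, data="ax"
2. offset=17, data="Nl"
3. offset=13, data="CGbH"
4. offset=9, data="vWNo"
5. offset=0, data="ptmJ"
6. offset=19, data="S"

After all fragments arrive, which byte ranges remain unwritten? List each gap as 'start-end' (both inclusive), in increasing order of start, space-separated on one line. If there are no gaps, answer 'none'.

Fragment 1: offset=7 len=2
Fragment 2: offset=17 len=2
Fragment 3: offset=13 len=4
Fragment 4: offset=9 len=4
Fragment 5: offset=0 len=4
Fragment 6: offset=19 len=1
Gaps: 4-6

Answer: 4-6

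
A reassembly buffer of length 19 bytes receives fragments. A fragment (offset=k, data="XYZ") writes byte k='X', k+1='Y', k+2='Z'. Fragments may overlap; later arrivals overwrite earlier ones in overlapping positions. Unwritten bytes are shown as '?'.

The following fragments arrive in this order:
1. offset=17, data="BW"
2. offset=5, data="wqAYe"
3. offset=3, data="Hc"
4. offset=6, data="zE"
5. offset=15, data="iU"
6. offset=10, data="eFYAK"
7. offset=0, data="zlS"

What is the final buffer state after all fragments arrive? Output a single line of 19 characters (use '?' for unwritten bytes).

Answer: zlSHcwzEYeeFYAKiUBW

Derivation:
Fragment 1: offset=17 data="BW" -> buffer=?????????????????BW
Fragment 2: offset=5 data="wqAYe" -> buffer=?????wqAYe???????BW
Fragment 3: offset=3 data="Hc" -> buffer=???HcwqAYe???????BW
Fragment 4: offset=6 data="zE" -> buffer=???HcwzEYe???????BW
Fragment 5: offset=15 data="iU" -> buffer=???HcwzEYe?????iUBW
Fragment 6: offset=10 data="eFYAK" -> buffer=???HcwzEYeeFYAKiUBW
Fragment 7: offset=0 data="zlS" -> buffer=zlSHcwzEYeeFYAKiUBW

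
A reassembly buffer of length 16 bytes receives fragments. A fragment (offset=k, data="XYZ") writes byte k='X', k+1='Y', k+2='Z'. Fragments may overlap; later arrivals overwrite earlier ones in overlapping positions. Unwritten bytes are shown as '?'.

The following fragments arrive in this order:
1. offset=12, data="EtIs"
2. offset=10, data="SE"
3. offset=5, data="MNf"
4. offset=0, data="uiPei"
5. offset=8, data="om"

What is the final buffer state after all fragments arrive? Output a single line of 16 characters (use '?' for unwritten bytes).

Answer: uiPeiMNfomSEEtIs

Derivation:
Fragment 1: offset=12 data="EtIs" -> buffer=????????????EtIs
Fragment 2: offset=10 data="SE" -> buffer=??????????SEEtIs
Fragment 3: offset=5 data="MNf" -> buffer=?????MNf??SEEtIs
Fragment 4: offset=0 data="uiPei" -> buffer=uiPeiMNf??SEEtIs
Fragment 5: offset=8 data="om" -> buffer=uiPeiMNfomSEEtIs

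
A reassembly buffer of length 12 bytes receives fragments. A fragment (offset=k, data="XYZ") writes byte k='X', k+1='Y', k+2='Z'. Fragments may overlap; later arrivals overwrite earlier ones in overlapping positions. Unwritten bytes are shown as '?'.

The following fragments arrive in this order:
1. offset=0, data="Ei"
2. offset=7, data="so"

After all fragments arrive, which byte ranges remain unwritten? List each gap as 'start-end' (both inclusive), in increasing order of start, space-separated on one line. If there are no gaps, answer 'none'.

Fragment 1: offset=0 len=2
Fragment 2: offset=7 len=2
Gaps: 2-6 9-11

Answer: 2-6 9-11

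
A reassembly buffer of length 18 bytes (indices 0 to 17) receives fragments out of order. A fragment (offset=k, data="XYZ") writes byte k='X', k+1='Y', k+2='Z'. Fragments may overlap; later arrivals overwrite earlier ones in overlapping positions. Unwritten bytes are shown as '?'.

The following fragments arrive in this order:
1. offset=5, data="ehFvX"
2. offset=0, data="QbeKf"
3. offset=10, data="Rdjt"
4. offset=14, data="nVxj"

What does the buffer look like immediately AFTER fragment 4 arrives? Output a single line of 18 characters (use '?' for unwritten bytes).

Answer: QbeKfehFvXRdjtnVxj

Derivation:
Fragment 1: offset=5 data="ehFvX" -> buffer=?????ehFvX????????
Fragment 2: offset=0 data="QbeKf" -> buffer=QbeKfehFvX????????
Fragment 3: offset=10 data="Rdjt" -> buffer=QbeKfehFvXRdjt????
Fragment 4: offset=14 data="nVxj" -> buffer=QbeKfehFvXRdjtnVxj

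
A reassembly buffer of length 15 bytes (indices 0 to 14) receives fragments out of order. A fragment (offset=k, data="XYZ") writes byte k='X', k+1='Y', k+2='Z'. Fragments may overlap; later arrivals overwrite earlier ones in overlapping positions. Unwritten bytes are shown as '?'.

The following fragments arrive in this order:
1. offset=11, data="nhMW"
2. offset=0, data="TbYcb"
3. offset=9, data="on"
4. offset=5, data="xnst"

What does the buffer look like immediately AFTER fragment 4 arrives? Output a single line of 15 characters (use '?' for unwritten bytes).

Answer: TbYcbxnstonnhMW

Derivation:
Fragment 1: offset=11 data="nhMW" -> buffer=???????????nhMW
Fragment 2: offset=0 data="TbYcb" -> buffer=TbYcb??????nhMW
Fragment 3: offset=9 data="on" -> buffer=TbYcb????onnhMW
Fragment 4: offset=5 data="xnst" -> buffer=TbYcbxnstonnhMW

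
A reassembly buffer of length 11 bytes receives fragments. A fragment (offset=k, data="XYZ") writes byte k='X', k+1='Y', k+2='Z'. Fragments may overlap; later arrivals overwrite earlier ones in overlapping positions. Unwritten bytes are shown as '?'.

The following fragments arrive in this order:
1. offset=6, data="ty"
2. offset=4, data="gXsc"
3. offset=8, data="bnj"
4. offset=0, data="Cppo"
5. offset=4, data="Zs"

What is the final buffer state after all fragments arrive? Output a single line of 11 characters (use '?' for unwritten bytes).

Answer: CppoZsscbnj

Derivation:
Fragment 1: offset=6 data="ty" -> buffer=??????ty???
Fragment 2: offset=4 data="gXsc" -> buffer=????gXsc???
Fragment 3: offset=8 data="bnj" -> buffer=????gXscbnj
Fragment 4: offset=0 data="Cppo" -> buffer=CppogXscbnj
Fragment 5: offset=4 data="Zs" -> buffer=CppoZsscbnj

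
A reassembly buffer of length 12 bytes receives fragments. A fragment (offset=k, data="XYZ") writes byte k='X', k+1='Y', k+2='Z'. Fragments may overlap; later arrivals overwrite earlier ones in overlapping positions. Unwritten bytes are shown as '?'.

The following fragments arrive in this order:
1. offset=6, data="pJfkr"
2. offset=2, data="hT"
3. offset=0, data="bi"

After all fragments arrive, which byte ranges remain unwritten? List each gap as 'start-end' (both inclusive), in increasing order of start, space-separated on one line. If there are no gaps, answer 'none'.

Answer: 4-5 11-11

Derivation:
Fragment 1: offset=6 len=5
Fragment 2: offset=2 len=2
Fragment 3: offset=0 len=2
Gaps: 4-5 11-11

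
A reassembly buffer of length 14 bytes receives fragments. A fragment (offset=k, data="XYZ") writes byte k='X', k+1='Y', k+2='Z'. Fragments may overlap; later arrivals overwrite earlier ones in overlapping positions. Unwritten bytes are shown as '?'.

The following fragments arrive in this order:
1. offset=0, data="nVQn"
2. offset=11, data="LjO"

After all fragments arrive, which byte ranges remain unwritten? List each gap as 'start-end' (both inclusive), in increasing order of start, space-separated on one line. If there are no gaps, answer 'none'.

Answer: 4-10

Derivation:
Fragment 1: offset=0 len=4
Fragment 2: offset=11 len=3
Gaps: 4-10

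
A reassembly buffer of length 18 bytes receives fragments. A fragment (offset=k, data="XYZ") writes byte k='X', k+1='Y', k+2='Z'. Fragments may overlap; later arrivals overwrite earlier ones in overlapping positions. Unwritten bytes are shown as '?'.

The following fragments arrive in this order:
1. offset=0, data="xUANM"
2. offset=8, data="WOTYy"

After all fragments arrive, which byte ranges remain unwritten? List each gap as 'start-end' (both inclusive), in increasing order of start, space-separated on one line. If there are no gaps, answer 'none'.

Fragment 1: offset=0 len=5
Fragment 2: offset=8 len=5
Gaps: 5-7 13-17

Answer: 5-7 13-17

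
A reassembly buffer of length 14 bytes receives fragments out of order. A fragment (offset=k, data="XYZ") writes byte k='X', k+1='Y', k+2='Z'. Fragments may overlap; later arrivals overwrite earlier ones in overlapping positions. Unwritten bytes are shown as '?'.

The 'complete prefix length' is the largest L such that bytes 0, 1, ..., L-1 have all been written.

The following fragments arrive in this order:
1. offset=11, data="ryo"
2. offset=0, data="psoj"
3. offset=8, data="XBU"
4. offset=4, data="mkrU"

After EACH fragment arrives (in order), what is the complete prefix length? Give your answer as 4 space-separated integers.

Fragment 1: offset=11 data="ryo" -> buffer=???????????ryo -> prefix_len=0
Fragment 2: offset=0 data="psoj" -> buffer=psoj???????ryo -> prefix_len=4
Fragment 3: offset=8 data="XBU" -> buffer=psoj????XBUryo -> prefix_len=4
Fragment 4: offset=4 data="mkrU" -> buffer=psojmkrUXBUryo -> prefix_len=14

Answer: 0 4 4 14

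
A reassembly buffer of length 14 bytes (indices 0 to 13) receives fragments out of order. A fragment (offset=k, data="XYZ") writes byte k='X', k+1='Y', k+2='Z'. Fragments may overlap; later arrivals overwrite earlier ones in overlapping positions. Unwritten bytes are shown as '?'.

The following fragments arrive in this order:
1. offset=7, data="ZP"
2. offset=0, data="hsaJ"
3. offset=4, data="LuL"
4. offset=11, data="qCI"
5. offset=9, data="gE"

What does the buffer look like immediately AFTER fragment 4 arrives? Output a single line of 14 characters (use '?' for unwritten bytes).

Answer: hsaJLuLZP??qCI

Derivation:
Fragment 1: offset=7 data="ZP" -> buffer=???????ZP?????
Fragment 2: offset=0 data="hsaJ" -> buffer=hsaJ???ZP?????
Fragment 3: offset=4 data="LuL" -> buffer=hsaJLuLZP?????
Fragment 4: offset=11 data="qCI" -> buffer=hsaJLuLZP??qCI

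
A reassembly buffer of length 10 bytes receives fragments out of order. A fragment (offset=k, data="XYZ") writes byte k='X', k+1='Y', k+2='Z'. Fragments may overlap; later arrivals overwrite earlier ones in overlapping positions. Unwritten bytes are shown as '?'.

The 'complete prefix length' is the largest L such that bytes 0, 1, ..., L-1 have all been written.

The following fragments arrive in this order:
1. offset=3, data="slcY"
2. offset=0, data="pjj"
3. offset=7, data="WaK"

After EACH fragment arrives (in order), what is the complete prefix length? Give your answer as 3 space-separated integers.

Answer: 0 7 10

Derivation:
Fragment 1: offset=3 data="slcY" -> buffer=???slcY??? -> prefix_len=0
Fragment 2: offset=0 data="pjj" -> buffer=pjjslcY??? -> prefix_len=7
Fragment 3: offset=7 data="WaK" -> buffer=pjjslcYWaK -> prefix_len=10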